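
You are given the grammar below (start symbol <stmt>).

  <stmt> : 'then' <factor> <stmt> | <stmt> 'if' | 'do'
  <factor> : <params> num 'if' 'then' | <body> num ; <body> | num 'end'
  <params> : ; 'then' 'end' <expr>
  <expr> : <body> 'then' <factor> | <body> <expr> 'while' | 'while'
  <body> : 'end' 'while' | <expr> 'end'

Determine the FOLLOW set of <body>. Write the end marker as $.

In <factor> : <body> num ; <body>: add FIRST(num ; <body>) = { num }.
In <factor> : <body> num ; <body>: <body> is at the end, add FOLLOW(<factor>) = { 'do', 'end', 'then', 'while', num }.
In <expr> : <body> 'then' <factor>: add FIRST('then' <factor>) = { 'then' }.
In <expr> : <body> <expr> 'while': add FIRST(<expr> 'while') = { 'end', 'while' }.
Union: FOLLOW(<body>) = { 'do', 'end', 'then', 'while', num }.

{ 'do', 'end', 'then', 'while', num }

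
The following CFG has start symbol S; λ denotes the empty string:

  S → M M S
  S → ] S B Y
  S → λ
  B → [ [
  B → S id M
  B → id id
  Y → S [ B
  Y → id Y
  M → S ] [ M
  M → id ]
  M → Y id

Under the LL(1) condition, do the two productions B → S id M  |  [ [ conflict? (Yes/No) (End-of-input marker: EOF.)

Yes

FIRST(S id M) = { [, ], id } and FIRST([ [) = { [ }.
Both contain [, so the two alternatives are not disjoint — LL(1) conflict.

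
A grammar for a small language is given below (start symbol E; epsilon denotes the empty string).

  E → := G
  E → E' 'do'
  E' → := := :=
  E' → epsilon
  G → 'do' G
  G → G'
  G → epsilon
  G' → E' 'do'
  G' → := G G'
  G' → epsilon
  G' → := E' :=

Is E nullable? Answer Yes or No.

No

Nullable nonterminals: E', G, G'.
No production of E has an RHS whose symbols are all nullable, so E is not nullable.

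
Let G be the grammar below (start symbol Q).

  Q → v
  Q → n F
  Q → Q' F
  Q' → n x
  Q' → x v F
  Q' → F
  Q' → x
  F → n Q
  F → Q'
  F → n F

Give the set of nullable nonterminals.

{ } (none)

No nonterminal has an empty production or an RHS whose symbols are all nullable.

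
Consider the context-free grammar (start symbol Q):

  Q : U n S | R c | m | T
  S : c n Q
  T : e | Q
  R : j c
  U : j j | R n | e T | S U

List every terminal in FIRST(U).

U : j j contributes {j}.
From U : R n: add FIRST(R) = { j }.
U : e T contributes {e}.
From U : S U: add FIRST(S) = { c }.
Union: FIRST(U) = { c, e, j }.

{ c, e, j }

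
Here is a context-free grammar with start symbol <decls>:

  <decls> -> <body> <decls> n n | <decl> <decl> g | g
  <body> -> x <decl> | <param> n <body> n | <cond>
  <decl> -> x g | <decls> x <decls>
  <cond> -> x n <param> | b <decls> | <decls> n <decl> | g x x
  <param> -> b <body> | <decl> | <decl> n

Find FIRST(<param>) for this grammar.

{ b, g, x }

<param> -> b <body> contributes {b}.
From <param> -> <decl>: add FIRST(<decl>) = { b, g, x }.
From <param> -> <decl> n: add FIRST(<decl>) = { b, g, x }.
Union: FIRST(<param>) = { b, g, x }.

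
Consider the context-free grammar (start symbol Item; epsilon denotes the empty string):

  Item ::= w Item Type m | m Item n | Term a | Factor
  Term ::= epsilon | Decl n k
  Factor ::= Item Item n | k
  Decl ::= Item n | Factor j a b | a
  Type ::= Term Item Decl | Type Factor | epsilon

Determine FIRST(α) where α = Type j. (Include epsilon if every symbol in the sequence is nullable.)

{ a, j, k, m, w }

Add FIRST(Type)\{epsilon} = { a, k, m, w }; Type is nullable, continue.
j is a terminal; add {j} and stop.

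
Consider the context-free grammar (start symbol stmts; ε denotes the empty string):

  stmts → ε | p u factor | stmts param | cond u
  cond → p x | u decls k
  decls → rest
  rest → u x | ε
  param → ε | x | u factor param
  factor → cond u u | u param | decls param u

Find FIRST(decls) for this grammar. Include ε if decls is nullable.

{ u, ε }

From decls → rest: add FIRST(rest) = { u, ε } (including ε since rest is nullable).
Union: FIRST(decls) = { u, ε }.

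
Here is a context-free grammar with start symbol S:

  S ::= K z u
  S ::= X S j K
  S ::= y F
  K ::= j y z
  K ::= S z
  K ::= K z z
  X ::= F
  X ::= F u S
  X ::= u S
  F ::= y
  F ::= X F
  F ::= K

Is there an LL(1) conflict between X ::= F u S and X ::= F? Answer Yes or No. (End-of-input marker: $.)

FIRST(F u S) = { j, u, y } and FIRST(F) = { j, u, y }.
Both contain j, so the two alternatives are not disjoint — LL(1) conflict.

Yes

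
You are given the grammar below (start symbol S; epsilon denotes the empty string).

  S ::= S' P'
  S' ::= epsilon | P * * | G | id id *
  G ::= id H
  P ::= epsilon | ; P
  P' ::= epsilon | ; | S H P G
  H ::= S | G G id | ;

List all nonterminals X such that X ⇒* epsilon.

Directly nullable (have an epsilon-production): S', P, P'.
S ::= S' P' with every symbol nullable, so S is nullable.
H ::= S with every symbol nullable, so H is nullable.
No other nonterminal has a production whose RHS symbols are all nullable.

{ H, P, P', S, S' }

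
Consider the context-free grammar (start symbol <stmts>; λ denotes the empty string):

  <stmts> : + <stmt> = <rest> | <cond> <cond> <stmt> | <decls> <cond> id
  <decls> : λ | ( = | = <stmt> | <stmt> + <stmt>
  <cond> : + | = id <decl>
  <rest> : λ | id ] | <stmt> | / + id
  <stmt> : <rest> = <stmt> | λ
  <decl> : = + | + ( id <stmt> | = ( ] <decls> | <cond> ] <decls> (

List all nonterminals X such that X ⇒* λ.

{ <decls>, <rest>, <stmt> }

Directly nullable (have an λ-production): <decls>, <rest>, <stmt>.
No other nonterminal has a production whose RHS symbols are all nullable.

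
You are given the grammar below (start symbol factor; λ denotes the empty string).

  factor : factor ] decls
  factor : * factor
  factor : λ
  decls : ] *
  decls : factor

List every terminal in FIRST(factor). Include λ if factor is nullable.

From factor : factor ] decls: factor nullable, take FIRST(factor) ∪ {]} = { *, ] }.
factor : * factor contributes {*}.
factor : λ contributes λ.
Union: FIRST(factor) = { *, ], λ }.

{ *, ], λ }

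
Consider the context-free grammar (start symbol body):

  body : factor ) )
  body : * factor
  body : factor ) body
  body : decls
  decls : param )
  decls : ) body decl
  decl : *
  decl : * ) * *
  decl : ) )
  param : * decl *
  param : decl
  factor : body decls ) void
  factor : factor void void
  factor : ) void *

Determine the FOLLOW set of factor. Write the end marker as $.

{ $, ), *, void }

In body : factor ) ): add FIRST() )) = { ) }.
In body : * factor: factor is at the end, add FOLLOW(body) = { $, ), * }.
In body : factor ) body: add FIRST() body) = { ) }.
In factor : factor void void: add FIRST(void void) = { void }.
Union: FOLLOW(factor) = { $, ), *, void }.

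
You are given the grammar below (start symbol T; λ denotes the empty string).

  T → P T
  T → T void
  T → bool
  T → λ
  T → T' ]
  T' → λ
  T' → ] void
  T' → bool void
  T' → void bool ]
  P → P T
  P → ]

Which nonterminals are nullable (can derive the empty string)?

{ T, T' }

Directly nullable (have an λ-production): T, T'.
No other nonterminal has a production whose RHS symbols are all nullable.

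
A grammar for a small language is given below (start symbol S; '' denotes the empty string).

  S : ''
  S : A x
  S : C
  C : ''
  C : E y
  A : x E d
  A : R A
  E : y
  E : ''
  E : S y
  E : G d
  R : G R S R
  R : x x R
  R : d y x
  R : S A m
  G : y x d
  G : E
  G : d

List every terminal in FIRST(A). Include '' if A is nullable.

{ d, x, y }

A : x E d contributes {x}.
From A : R A: add FIRST(R) = { d, x, y }.
Union: FIRST(A) = { d, x, y }.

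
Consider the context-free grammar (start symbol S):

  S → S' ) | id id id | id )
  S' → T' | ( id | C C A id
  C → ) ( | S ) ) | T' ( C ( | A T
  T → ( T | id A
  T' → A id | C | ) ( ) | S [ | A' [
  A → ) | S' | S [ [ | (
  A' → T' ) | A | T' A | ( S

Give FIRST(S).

From S → S' ): add FIRST(S') = { (, ), id }.
S → id id id contributes {id}.
S → id ) contributes {id}.
Union: FIRST(S) = { (, ), id }.

{ (, ), id }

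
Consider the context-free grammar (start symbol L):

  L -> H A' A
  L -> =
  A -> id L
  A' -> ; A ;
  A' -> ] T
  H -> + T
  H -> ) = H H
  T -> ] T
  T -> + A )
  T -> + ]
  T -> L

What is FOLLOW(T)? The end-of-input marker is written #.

{ ), +, ;, ], id }

In A' -> ] T: T is at the end, add FOLLOW(A') = { id }.
In H -> + T: T is at the end, add FOLLOW(H) = { ), +, ;, ] }.
In T -> ] T: T is at the end, add FOLLOW(T) = { ), +, ;, ], id }.
Union: FOLLOW(T) = { ), +, ;, ], id }.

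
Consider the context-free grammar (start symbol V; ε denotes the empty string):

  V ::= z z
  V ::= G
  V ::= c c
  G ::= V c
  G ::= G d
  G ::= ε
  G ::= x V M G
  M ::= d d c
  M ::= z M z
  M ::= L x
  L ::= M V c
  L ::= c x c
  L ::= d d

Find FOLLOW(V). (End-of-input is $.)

V is the start symbol, so $ ∈ FOLLOW(V).
In G ::= V c: add FIRST(c) = { c }.
In G ::= x V M G: add FIRST(M G) = { c, d, z }.
In L ::= M V c: add FIRST(c) = { c }.
Union: FOLLOW(V) = { $, c, d, z }.

{ $, c, d, z }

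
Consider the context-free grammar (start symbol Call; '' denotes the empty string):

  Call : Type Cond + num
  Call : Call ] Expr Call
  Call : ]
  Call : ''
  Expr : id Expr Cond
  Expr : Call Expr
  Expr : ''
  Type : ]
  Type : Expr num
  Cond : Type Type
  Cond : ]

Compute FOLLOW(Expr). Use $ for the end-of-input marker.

{ $, ], id, num }

In Call : Call ] Expr Call: add FIRST(Call)\{''} = { ], id, num }.
  Since Call is nullable, also add FOLLOW(Call) = { $, ], id, num }.
In Expr : id Expr Cond: add FIRST(Cond) = { ], id, num }.
In Expr : Call Expr: Expr is at the end, add FOLLOW(Expr) = { $, ], id, num }.
In Type : Expr num: add FIRST(num) = { num }.
Union: FOLLOW(Expr) = { $, ], id, num }.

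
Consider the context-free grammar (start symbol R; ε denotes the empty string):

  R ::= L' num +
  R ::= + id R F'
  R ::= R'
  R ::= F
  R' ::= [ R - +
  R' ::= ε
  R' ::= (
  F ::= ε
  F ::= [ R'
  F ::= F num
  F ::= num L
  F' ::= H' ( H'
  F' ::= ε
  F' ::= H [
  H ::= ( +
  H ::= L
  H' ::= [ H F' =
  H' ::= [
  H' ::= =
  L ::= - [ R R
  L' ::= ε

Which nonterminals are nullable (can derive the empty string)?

{ F, F', L', R, R' }

Directly nullable (have an ε-production): R', F, F', L'.
R ::= R' with every symbol nullable, so R is nullable.
No other nonterminal has a production whose RHS symbols are all nullable.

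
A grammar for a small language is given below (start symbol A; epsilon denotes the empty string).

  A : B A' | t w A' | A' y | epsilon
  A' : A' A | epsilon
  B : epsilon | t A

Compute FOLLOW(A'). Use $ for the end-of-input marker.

{ $, t, y }

In A : B A': A' is at the end, add FOLLOW(A) = { $, t, y }.
In A : t w A': A' is at the end, add FOLLOW(A) = { $, t, y }.
In A : A' y: add FIRST(y) = { y }.
In A' : A' A: add FIRST(A)\{epsilon} = { t, y }.
  Since A is nullable, also add FOLLOW(A') = { $, t, y }.
Union: FOLLOW(A') = { $, t, y }.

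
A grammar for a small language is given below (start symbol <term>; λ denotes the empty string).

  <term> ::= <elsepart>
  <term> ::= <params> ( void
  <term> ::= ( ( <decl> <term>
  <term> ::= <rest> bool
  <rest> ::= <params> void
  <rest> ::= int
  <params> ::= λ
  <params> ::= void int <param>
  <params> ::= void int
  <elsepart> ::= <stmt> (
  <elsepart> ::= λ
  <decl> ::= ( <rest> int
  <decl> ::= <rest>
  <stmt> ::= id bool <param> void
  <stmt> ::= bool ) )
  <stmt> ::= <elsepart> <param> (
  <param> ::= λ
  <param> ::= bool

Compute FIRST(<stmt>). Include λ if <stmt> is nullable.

{ (, bool, id }

<stmt> ::= id bool <param> void contributes {id}.
<stmt> ::= bool ) ) contributes {bool}.
From <stmt> ::= <elsepart> <param> (: <elsepart>, <param> nullable, take FIRST(<elsepart>) ∪ FIRST(<param>) ∪ {(} = { (, bool, id }.
Union: FIRST(<stmt>) = { (, bool, id }.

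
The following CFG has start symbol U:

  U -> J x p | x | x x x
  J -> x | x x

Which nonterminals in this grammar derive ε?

No nonterminal has an empty production or an RHS whose symbols are all nullable.

{ } (none)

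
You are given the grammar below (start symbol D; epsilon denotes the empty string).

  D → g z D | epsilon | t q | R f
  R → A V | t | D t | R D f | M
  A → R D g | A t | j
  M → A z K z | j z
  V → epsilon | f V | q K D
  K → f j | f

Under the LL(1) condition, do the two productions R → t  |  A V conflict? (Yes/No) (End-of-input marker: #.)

FIRST(t) = { t } and FIRST(A V) = { g, j, t }.
Both contain t, so the two alternatives are not disjoint — LL(1) conflict.

Yes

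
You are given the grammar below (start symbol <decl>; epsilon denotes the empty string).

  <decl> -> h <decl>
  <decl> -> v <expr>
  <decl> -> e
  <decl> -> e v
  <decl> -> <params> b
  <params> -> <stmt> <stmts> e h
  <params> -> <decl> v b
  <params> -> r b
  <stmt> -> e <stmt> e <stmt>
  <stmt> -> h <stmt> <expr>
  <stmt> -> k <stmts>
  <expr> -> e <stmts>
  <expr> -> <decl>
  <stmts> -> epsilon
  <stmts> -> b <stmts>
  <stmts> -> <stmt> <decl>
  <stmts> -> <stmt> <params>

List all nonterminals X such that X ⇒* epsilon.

Directly nullable (have an epsilon-production): <stmts>.
No other nonterminal has a production whose RHS symbols are all nullable.

{ <stmts> }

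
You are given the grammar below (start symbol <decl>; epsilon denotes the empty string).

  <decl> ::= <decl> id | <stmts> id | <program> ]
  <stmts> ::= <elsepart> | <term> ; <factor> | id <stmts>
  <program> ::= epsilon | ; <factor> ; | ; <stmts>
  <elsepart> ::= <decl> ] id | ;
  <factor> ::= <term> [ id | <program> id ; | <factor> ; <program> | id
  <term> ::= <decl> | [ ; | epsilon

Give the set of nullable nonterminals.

Directly nullable (have an epsilon-production): <program>, <term>.
No other nonterminal has a production whose RHS symbols are all nullable.

{ <program>, <term> }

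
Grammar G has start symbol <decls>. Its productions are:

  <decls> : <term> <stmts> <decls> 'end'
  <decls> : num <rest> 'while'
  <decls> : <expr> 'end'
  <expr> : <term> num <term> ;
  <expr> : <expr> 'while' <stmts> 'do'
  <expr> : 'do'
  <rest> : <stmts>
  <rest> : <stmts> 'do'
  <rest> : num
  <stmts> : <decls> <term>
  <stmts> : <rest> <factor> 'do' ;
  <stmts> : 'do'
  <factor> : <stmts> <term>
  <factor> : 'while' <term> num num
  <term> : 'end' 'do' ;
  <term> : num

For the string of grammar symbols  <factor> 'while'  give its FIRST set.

{ 'do', 'end', 'while', num }

Add FIRST(<factor>) = { 'do', 'end', 'while', num }; <factor> is not nullable, stop.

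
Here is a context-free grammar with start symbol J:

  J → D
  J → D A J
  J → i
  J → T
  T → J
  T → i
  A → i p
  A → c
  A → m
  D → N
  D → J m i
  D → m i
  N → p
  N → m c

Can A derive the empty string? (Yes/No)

No nonterminal in this grammar is nullable.
No production of A has an RHS whose symbols are all nullable, so A is not nullable.

No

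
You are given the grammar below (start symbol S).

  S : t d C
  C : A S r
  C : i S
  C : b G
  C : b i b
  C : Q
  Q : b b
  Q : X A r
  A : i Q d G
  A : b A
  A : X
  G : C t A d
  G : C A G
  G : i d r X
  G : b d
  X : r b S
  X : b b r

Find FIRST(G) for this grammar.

From G : C t A d: add FIRST(C) = { b, i, r }.
From G : C A G: add FIRST(C) = { b, i, r }.
G : i d r X contributes {i}.
G : b d contributes {b}.
Union: FIRST(G) = { b, i, r }.

{ b, i, r }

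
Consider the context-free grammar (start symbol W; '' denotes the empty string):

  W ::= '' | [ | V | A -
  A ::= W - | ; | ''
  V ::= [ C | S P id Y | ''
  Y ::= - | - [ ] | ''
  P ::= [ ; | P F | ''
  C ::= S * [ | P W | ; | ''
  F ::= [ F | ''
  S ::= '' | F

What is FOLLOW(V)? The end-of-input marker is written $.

{ $, - }

In W ::= V: V is at the end, add FOLLOW(W) = { $, - }.
Union: FOLLOW(V) = { $, - }.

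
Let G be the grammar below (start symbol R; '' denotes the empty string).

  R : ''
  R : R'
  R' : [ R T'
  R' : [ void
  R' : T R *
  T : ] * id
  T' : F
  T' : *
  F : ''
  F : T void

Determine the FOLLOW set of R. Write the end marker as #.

R is the start symbol, so # ∈ FOLLOW(R).
In R' : [ R T': add FIRST(T')\{''} = { *, ] }.
  Since T' is nullable, also add FOLLOW(R') = { #, *, ] }.
In R' : T R *: add FIRST(*) = { * }.
Union: FOLLOW(R) = { #, *, ] }.

{ #, *, ] }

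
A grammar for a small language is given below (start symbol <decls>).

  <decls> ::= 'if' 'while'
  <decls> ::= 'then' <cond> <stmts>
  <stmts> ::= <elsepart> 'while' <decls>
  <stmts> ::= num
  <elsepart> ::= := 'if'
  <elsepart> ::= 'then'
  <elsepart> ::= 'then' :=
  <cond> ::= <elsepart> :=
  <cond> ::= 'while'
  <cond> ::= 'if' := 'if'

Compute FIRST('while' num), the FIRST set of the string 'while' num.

'while' is a terminal; add {'while'} and stop.

{ 'while' }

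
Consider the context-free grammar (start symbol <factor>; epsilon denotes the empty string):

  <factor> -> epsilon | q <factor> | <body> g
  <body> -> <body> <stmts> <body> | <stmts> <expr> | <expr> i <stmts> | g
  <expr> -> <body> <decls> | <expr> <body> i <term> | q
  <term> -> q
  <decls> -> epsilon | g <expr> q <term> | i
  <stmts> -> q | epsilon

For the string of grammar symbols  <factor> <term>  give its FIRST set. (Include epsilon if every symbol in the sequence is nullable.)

Add FIRST(<factor>)\{epsilon} = { g, q }; <factor> is nullable, continue.
Add FIRST(<term>) = { q }; <term> is not nullable, stop.

{ g, q }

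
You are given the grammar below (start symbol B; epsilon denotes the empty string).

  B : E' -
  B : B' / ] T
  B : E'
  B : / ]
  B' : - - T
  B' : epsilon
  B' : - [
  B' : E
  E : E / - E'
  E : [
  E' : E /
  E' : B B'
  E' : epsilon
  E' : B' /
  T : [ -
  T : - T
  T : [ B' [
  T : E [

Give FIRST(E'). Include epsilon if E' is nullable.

From E' : E /: add FIRST(E) = { [ }.
From E' : B B': B, B' nullable, take FIRST(B) ∪ FIRST(B') = { -, /, [ }; also epsilon since the whole RHS is nullable.
E' : epsilon contributes epsilon.
From E' : B' /: B' nullable, take FIRST(B') ∪ {/} = { -, /, [ }.
Union: FIRST(E') = { -, /, [, epsilon }.

{ -, /, [, epsilon }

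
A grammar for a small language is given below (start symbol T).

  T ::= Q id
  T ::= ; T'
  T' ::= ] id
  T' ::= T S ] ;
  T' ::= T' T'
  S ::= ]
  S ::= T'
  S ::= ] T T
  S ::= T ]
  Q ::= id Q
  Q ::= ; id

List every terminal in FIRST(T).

{ ;, id }

From T ::= Q id: add FIRST(Q) = { ;, id }.
T ::= ; T' contributes {;}.
Union: FIRST(T) = { ;, id }.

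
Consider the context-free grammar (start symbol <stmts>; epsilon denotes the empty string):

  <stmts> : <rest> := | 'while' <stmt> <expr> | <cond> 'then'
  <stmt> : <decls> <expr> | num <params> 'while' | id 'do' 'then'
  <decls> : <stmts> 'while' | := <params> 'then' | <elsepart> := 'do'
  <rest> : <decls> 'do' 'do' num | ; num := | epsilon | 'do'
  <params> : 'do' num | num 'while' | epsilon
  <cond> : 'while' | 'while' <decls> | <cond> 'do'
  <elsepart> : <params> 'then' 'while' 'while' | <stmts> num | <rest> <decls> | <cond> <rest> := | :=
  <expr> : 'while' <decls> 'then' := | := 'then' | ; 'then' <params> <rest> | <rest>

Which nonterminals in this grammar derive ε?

Directly nullable (have an epsilon-production): <rest>, <params>.
<expr> : <rest> with every symbol nullable, so <expr> is nullable.
No other nonterminal has a production whose RHS symbols are all nullable.

{ <expr>, <params>, <rest> }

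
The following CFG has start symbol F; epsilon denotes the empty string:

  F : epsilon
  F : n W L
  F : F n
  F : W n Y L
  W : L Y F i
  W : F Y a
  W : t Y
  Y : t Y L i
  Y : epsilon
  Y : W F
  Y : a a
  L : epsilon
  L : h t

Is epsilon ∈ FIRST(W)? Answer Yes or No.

Nullable nonterminals: F, L, Y.
No production of W has an RHS whose symbols are all nullable, so W is not nullable.

No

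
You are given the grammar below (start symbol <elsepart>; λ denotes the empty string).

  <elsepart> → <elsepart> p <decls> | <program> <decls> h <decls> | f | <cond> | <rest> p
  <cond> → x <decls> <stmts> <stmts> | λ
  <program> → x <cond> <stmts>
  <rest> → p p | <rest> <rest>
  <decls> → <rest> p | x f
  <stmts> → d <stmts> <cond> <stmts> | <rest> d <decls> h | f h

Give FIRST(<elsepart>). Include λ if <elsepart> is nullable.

{ f, p, x, λ }

From <elsepart> → <elsepart> p <decls>: <elsepart> nullable, take FIRST(<elsepart>) ∪ {p} = { f, p, x }.
From <elsepart> → <program> <decls> h <decls>: add FIRST(<program>) = { x }.
<elsepart> → f contributes {f}.
From <elsepart> → <cond>: add FIRST(<cond>) = { x, λ } (including λ since <cond> is nullable).
From <elsepart> → <rest> p: add FIRST(<rest>) = { p }.
Union: FIRST(<elsepart>) = { f, p, x, λ }.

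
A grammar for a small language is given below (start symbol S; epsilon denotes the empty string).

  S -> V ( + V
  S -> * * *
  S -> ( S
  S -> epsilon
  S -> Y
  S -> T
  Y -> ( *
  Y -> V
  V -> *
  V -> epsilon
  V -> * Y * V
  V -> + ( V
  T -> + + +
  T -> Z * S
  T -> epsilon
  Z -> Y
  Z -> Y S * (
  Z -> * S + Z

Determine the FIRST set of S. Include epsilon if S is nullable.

{ (, *, +, epsilon }

From S -> V ( + V: V nullable, take FIRST(V) ∪ {(} = { (, *, + }.
S -> * * * contributes {*}.
S -> ( S contributes {(}.
S -> epsilon contributes epsilon.
From S -> Y: add FIRST(Y) = { (, *, +, epsilon } (including epsilon since Y is nullable).
From S -> T: add FIRST(T) = { (, *, +, epsilon } (including epsilon since T is nullable).
Union: FIRST(S) = { (, *, +, epsilon }.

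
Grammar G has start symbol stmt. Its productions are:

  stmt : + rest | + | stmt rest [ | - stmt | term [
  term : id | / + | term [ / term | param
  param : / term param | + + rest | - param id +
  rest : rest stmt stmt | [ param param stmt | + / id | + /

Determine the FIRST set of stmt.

{ +, -, /, id }

stmt : + rest contributes {+}.
stmt : + contributes {+}.
From stmt : stmt rest [: add FIRST(stmt) = { +, -, /, id }.
stmt : - stmt contributes {-}.
From stmt : term [: add FIRST(term) = { +, -, /, id }.
Union: FIRST(stmt) = { +, -, /, id }.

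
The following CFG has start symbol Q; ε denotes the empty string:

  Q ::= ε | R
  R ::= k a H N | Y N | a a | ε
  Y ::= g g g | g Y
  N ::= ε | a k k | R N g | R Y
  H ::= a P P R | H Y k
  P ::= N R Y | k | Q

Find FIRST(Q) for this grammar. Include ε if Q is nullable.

Q ::= ε contributes ε.
From Q ::= R: add FIRST(R) = { a, g, k, ε } (including ε since R is nullable).
Union: FIRST(Q) = { a, g, k, ε }.

{ a, g, k, ε }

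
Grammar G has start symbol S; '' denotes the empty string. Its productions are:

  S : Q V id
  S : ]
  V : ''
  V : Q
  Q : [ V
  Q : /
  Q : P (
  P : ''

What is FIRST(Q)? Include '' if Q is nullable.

Q : [ V contributes {[}.
Q : / contributes {/}.
From Q : P (: P nullable, take FIRST(P) ∪ {(} = { ( }.
Union: FIRST(Q) = { (, /, [ }.

{ (, /, [ }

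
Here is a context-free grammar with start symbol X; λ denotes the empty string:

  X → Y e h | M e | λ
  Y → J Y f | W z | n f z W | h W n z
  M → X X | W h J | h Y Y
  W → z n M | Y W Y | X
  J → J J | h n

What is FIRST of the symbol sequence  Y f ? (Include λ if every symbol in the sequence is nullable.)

Add FIRST(Y) = { e, h, n, z }; Y is not nullable, stop.

{ e, h, n, z }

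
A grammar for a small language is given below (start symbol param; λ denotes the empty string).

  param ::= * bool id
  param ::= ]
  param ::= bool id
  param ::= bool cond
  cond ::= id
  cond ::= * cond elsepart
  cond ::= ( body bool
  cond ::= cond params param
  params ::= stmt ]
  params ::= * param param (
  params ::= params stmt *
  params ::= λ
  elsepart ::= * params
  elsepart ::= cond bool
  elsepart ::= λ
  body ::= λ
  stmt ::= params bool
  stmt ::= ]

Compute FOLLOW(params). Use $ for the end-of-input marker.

{ $, (, *, ], bool, id }

In cond ::= cond params param: add FIRST(param) = { *, ], bool }.
In params ::= params stmt *: add FIRST(stmt *) = { *, ], bool }.
In elsepart ::= * params: params is at the end, add FOLLOW(elsepart) = { $, (, *, ], bool, id }.
In stmt ::= params bool: add FIRST(bool) = { bool }.
Union: FOLLOW(params) = { $, (, *, ], bool, id }.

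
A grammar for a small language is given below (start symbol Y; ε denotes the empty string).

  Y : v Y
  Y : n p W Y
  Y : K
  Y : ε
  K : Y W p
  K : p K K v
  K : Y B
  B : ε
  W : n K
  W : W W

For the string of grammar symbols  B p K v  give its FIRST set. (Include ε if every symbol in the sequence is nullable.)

{ p }

Add FIRST(B)\{ε} = {  }; B is nullable, continue.
p is a terminal; add {p} and stop.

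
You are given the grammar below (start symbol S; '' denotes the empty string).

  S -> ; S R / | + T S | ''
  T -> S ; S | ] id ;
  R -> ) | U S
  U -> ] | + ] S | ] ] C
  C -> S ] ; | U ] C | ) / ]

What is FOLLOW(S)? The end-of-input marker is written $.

S is the start symbol, so $ ∈ FOLLOW(S).
In S -> ; S R /: add FIRST(R /) = { ), +, ] }.
In S -> + T S: S is at the end, add FOLLOW(S) = { $, ), +, /, ;, ] }.
In T -> S ; S: add FIRST(; S) = { ; }.
In T -> S ; S: S is at the end, add FOLLOW(T) = { $, ), +, /, ;, ] }.
In R -> U S: S is at the end, add FOLLOW(R) = { / }.
In U -> + ] S: S is at the end, add FOLLOW(U) = { +, /, ;, ] }.
In C -> S ] ;: add FIRST(] ;) = { ] }.
Union: FOLLOW(S) = { $, ), +, /, ;, ] }.

{ $, ), +, /, ;, ] }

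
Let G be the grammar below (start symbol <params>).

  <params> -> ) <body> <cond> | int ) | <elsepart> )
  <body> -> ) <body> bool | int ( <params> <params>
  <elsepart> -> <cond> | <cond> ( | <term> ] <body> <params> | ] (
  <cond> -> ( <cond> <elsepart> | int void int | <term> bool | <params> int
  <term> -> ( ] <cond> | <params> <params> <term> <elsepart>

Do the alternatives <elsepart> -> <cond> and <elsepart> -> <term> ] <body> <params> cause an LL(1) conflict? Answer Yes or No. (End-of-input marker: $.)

FIRST(<cond>) = { (, ), ], int } and FIRST(<term> ] <body> <params>) = { (, ), ], int }.
Both contain (, so the two alternatives are not disjoint — LL(1) conflict.

Yes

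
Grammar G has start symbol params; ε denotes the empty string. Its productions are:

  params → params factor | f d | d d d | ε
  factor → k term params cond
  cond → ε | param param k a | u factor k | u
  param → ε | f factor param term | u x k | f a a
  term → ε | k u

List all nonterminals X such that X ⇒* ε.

{ cond, param, params, term }

Directly nullable (have an ε-production): params, cond, param, term.
No other nonterminal has a production whose RHS symbols are all nullable.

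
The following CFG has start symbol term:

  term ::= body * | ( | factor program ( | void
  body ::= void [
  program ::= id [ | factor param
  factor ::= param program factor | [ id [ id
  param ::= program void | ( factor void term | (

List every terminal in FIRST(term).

From term ::= body *: add FIRST(body) = { void }.
term ::= ( contributes {(}.
From term ::= factor program (: add FIRST(factor) = { (, [, id }.
term ::= void contributes {void}.
Union: FIRST(term) = { (, [, id, void }.

{ (, [, id, void }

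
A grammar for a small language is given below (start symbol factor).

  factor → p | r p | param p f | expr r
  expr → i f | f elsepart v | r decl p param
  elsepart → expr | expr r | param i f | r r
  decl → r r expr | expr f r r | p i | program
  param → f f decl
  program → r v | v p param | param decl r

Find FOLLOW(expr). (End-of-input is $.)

In factor → expr r: add FIRST(r) = { r }.
In elsepart → expr: expr is at the end, add FOLLOW(elsepart) = { v }.
In elsepart → expr r: add FIRST(r) = { r }.
In decl → r r expr: expr is at the end, add FOLLOW(decl) = { f, i, p, r, v }.
In decl → expr f r r: add FIRST(f r r) = { f }.
Union: FOLLOW(expr) = { f, i, p, r, v }.

{ f, i, p, r, v }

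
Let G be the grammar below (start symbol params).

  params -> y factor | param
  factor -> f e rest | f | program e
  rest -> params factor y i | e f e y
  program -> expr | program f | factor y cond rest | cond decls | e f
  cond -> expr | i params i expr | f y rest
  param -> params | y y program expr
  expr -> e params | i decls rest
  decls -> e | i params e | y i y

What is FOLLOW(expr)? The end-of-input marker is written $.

In program -> expr: expr is at the end, add FOLLOW(program) = { e, f, i }.
In cond -> expr: expr is at the end, add FOLLOW(cond) = { e, i, y }.
In cond -> i params i expr: expr is at the end, add FOLLOW(cond) = { e, i, y }.
In param -> y y program expr: expr is at the end, add FOLLOW(param) = { $, e, f, i, y }.
Union: FOLLOW(expr) = { $, e, f, i, y }.

{ $, e, f, i, y }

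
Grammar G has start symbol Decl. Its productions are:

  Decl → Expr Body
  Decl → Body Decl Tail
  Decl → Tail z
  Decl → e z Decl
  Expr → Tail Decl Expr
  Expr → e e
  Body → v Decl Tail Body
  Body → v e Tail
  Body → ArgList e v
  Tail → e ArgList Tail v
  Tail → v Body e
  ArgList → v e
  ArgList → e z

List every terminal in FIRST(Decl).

From Decl → Expr Body: add FIRST(Expr) = { e, v }.
From Decl → Body Decl Tail: add FIRST(Body) = { e, v }.
From Decl → Tail z: add FIRST(Tail) = { e, v }.
Decl → e z Decl contributes {e}.
Union: FIRST(Decl) = { e, v }.

{ e, v }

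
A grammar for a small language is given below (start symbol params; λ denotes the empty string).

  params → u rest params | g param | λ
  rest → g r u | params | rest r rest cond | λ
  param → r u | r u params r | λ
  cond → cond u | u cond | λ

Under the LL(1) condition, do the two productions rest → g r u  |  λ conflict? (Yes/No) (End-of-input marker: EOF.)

FIRST(g r u) = { g } and FIRST(λ) = { λ }.
The second alternative is nullable and FOLLOW(rest) = { EOF, g, r, u } shares g with FIRST of the first — conflict.

Yes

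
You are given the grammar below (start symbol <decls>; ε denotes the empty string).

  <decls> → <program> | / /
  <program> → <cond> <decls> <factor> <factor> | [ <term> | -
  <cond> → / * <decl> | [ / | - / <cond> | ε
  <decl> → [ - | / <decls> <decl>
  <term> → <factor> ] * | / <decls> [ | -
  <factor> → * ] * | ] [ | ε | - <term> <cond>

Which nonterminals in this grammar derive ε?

{ <cond>, <factor> }

Directly nullable (have an ε-production): <cond>, <factor>.
No other nonterminal has a production whose RHS symbols are all nullable.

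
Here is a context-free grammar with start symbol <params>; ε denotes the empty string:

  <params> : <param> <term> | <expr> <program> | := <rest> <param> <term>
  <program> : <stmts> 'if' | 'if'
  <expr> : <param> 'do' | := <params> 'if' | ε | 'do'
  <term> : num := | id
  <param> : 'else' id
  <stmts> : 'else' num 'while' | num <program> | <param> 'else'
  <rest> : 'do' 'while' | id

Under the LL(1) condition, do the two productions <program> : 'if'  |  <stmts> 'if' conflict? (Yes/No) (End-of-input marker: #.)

No

FIRST('if') = { 'if' } and FIRST(<stmts> 'if') = { 'else', num }.
The FIRST sets are disjoint and neither alternative is nullable — no conflict.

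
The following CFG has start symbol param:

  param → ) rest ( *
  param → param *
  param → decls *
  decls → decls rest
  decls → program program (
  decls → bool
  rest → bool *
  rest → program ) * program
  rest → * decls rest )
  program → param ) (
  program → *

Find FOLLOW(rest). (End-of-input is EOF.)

{ (, ), *, bool }

In param → ) rest ( *: add FIRST(( *) = { ( }.
In decls → decls rest: rest is at the end, add FOLLOW(decls) = { ), *, bool }.
In rest → * decls rest ): add FIRST()) = { ) }.
Union: FOLLOW(rest) = { (, ), *, bool }.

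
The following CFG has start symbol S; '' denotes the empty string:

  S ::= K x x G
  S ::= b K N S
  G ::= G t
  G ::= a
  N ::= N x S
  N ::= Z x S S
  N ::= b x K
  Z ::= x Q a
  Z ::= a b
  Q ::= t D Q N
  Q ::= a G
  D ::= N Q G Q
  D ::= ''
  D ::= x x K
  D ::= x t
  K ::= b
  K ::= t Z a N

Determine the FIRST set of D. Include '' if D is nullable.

From D ::= N Q G Q: add FIRST(N) = { a, b, x }.
D ::= '' contributes ''.
D ::= x x K contributes {x}.
D ::= x t contributes {x}.
Union: FIRST(D) = { a, b, x, '' }.

{ a, b, x, '' }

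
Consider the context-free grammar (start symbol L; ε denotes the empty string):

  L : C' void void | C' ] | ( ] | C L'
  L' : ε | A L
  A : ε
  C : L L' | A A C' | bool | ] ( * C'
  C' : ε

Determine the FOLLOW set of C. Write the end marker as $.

In L : C L': add FIRST(L')\{ε} = { (, ], bool, void }.
  Since L' is nullable, also add FOLLOW(L) = { $, (, ], bool, void }.
Union: FOLLOW(C) = { $, (, ], bool, void }.

{ $, (, ], bool, void }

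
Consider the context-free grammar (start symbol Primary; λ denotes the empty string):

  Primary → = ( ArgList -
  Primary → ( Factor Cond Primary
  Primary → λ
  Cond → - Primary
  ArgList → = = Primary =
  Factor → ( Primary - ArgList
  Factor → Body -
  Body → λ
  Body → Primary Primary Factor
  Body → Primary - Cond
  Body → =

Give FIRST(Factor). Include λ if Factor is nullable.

Factor → ( Primary - ArgList contributes {(}.
From Factor → Body -: Body nullable, take FIRST(Body) ∪ {-} = { (, -, = }.
Union: FIRST(Factor) = { (, -, = }.

{ (, -, = }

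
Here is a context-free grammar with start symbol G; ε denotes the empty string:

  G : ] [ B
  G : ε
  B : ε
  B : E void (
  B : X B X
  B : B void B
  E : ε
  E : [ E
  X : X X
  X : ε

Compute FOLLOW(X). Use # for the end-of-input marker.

In B : X B X: add FIRST(B X)\{ε} = { [, void }.
  Since B X is nullable, also add FOLLOW(B) = { #, void }.
In B : X B X: X is at the end, add FOLLOW(B) = { #, void }.
In X : X X: add FIRST(X)\{ε} = {  }.
  Since X is nullable, also add FOLLOW(X) = { #, [, void }.
In X : X X: X is at the end, add FOLLOW(X) = { #, [, void }.
Union: FOLLOW(X) = { #, [, void }.

{ #, [, void }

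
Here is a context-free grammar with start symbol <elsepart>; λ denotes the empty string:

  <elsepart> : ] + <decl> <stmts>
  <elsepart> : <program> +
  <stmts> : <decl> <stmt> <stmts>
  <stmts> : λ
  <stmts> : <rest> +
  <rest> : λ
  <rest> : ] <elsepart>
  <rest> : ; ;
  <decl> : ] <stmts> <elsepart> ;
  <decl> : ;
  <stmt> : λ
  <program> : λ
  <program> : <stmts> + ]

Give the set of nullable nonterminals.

Directly nullable (have an λ-production): <stmts>, <rest>, <stmt>, <program>.
No other nonterminal has a production whose RHS symbols are all nullable.

{ <program>, <rest>, <stmt>, <stmts> }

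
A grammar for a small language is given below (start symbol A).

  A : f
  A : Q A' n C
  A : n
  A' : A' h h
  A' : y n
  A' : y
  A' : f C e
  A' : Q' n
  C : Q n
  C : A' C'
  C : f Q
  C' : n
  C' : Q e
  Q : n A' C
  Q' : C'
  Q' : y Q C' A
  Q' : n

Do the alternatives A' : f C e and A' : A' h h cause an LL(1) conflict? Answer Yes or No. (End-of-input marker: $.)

Yes

FIRST(f C e) = { f } and FIRST(A' h h) = { f, n, y }.
Both contain f, so the two alternatives are not disjoint — LL(1) conflict.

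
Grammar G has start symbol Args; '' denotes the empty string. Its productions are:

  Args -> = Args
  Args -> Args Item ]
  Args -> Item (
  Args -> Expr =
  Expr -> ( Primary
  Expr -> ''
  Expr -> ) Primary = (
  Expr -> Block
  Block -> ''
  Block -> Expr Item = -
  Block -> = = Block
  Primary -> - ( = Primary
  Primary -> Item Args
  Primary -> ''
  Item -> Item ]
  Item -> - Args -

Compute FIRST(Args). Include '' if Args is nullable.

Args -> = Args contributes {=}.
From Args -> Args Item ]: add FIRST(Args) = { (, ), -, = }.
From Args -> Item (: add FIRST(Item) = { - }.
From Args -> Expr =: Expr nullable, take FIRST(Expr) ∪ {=} = { (, ), -, = }.
Union: FIRST(Args) = { (, ), -, = }.

{ (, ), -, = }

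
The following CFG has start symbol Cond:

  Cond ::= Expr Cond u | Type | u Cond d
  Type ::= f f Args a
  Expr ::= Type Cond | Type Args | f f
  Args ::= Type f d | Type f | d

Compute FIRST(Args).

{ d, f }

From Args ::= Type f d: add FIRST(Type) = { f }.
From Args ::= Type f: add FIRST(Type) = { f }.
Args ::= d contributes {d}.
Union: FIRST(Args) = { d, f }.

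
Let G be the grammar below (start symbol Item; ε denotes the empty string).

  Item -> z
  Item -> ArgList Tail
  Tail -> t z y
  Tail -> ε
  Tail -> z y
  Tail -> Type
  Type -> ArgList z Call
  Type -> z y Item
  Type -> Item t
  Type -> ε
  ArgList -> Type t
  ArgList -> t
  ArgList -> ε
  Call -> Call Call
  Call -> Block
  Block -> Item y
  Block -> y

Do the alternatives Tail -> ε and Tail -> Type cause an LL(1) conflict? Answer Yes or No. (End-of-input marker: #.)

Yes

FIRST(ε) = { ε } and FIRST(Type) = { t, z, ε }.
Both alternatives are nullable, violating the LL(1) condition.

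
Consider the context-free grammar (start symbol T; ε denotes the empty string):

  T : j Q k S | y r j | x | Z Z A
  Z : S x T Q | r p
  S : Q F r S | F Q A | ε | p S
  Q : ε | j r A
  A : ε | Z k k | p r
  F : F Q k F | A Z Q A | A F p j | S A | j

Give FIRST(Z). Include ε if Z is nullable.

{ j, k, p, r, x }

From Z : S x T Q: S nullable, take FIRST(S) ∪ {x} = { j, k, p, r, x }.
Z : r p contributes {r}.
Union: FIRST(Z) = { j, k, p, r, x }.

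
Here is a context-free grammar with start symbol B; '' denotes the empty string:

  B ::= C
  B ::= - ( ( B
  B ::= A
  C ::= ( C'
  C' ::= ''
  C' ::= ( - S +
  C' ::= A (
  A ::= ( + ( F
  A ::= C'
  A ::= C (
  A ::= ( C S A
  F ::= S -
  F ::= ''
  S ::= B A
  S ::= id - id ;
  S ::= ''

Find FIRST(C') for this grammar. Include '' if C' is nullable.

{ (, '' }

C' ::= '' contributes ''.
C' ::= ( - S + contributes {(}.
From C' ::= A (: A nullable, take FIRST(A) ∪ {(} = { ( }.
Union: FIRST(C') = { (, '' }.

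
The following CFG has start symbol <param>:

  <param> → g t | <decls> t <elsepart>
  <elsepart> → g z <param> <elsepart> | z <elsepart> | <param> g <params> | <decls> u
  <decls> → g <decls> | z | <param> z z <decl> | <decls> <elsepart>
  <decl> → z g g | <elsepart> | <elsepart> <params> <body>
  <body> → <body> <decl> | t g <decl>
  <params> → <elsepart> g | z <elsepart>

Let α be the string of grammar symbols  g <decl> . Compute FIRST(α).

g is a terminal; add {g} and stop.

{ g }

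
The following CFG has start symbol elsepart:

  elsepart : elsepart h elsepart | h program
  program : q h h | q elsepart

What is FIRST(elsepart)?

{ h }

From elsepart : elsepart h elsepart: add FIRST(elsepart) = { h }.
elsepart : h program contributes {h}.
Union: FIRST(elsepart) = { h }.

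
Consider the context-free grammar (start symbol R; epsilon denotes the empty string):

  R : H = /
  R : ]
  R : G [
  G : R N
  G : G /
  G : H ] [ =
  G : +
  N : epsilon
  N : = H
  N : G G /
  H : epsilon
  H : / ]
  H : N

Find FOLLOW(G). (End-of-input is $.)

In R : G [: add FIRST([) = { [ }.
In G : G /: add FIRST(/) = { / }.
In N : G G /: add FIRST(G /) = { +, /, =, ] }.
In N : G G /: add FIRST(/) = { / }.
Union: FOLLOW(G) = { +, /, =, [, ] }.

{ +, /, =, [, ] }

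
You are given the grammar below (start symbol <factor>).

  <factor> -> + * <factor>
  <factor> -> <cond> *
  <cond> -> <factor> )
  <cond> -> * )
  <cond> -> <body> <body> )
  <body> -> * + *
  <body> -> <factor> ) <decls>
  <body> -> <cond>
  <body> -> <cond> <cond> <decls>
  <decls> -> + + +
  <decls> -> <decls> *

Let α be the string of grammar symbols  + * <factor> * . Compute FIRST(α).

+ is a terminal; add {+} and stop.

{ + }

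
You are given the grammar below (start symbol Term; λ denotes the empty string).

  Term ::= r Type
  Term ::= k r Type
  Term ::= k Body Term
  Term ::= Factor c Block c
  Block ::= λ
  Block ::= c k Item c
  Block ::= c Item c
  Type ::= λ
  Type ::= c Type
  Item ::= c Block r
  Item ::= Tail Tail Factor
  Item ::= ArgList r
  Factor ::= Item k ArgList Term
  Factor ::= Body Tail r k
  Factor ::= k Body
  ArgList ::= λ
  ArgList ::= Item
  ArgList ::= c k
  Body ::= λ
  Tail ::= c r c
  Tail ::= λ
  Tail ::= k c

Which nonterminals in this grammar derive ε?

{ ArgList, Block, Body, Tail, Type }

Directly nullable (have an λ-production): Block, Type, ArgList, Body, Tail.
No other nonterminal has a production whose RHS symbols are all nullable.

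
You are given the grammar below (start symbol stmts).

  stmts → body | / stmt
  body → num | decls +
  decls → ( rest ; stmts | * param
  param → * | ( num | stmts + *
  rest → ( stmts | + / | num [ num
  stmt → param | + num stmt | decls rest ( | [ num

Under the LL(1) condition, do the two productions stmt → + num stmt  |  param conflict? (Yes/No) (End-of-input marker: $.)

FIRST(+ num stmt) = { + } and FIRST(param) = { (, *, /, num }.
The FIRST sets are disjoint and neither alternative is nullable — no conflict.

No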